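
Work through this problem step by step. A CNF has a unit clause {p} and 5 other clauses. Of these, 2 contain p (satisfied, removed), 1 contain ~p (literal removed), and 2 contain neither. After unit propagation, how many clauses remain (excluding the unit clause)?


Satisfied (removed): 2
Shortened (remain): 1
Unchanged (remain): 2
Remaining = 1 + 2 = 3

3


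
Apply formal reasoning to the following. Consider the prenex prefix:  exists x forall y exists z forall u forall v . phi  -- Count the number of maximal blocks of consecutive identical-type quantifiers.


Quantifier-type sequence: E A E A A  (A=forall, E=exists)
Group into maximal same-type runs:
  Ex1 | Ax1 | Ex1 | Ax2
Number of blocks = 4

4


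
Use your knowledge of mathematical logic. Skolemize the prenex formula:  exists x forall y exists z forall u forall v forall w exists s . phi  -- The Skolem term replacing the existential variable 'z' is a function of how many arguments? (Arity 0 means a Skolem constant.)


Quantifier prefix: exists x forall y exists z forall u forall v forall w exists s
'z' is existentially quantified at position 3.
Universal variables preceding it: y
Skolem function arity = 1

1


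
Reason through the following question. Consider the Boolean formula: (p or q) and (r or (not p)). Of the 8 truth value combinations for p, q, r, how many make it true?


Evaluate all 8 assignments for p, q, r:
p=0, q=0, r=0: 0
p=0, q=0, r=1: 0
p=0, q=1, r=0: 1
p=0, q=1, r=1: 1
p=1, q=0, r=0: 0
p=1, q=0, r=1: 1
p=1, q=1, r=0: 0
p=1, q=1, r=1: 1
Satisfying count = 4

4


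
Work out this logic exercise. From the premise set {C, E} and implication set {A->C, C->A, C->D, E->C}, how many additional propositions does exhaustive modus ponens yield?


Initial facts: {C, E}
Apply modus ponens to closure:
  C and C->A  =>  A
  C and C->D  =>  D
Final known: {A, C, D, E}
New propositions: {A, D}
Count = 2

2


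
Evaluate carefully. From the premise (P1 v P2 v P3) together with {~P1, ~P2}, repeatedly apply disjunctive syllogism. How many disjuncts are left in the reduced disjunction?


Original disjuncts (3): P1, P2, P3
Negated (eliminate): ~P1, ~P2
Remaining disjuncts: P3
Count = 3 - 2 = 1

1


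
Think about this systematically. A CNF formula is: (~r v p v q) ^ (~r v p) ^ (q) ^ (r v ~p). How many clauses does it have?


A CNF formula is a conjunction of clauses.
Clauses are separated by ^.
Counting the conjuncts: 4 clauses.

4


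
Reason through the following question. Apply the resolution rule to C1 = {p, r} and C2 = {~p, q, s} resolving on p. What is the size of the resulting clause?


Remove p from C1 and ~p from C2.
C1 remainder: {r}
C2 remainder: {q, s}
Union (resolvent): {q, r, s}
Resolvent has 3 literal(s).

3


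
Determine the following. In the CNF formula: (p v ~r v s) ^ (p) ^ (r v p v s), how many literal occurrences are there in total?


Counting literals in each clause:
Clause 1: 3 literal(s)
Clause 2: 1 literal(s)
Clause 3: 3 literal(s)
Total = 7

7


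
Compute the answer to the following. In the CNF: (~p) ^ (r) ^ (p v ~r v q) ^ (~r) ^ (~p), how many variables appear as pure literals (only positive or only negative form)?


Check each variable for pure literal status:
p: mixed (not pure)
q: pure positive
r: mixed (not pure)
Pure literal count = 1

1


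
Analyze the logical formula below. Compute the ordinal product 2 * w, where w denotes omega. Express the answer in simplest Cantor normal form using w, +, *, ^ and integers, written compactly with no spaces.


Compute 2 * w.
Ordinal * is associative and left-distributive over +, but NOT commutative; for finite n>1, n*w = w but w*n stays w*n.
For finite n>0, n * w = sup{n*k : k<w} = w. So 2 * w = w.
Result = w

w


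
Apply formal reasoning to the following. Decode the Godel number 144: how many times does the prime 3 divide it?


Factorize 144 by dividing by 3 repeatedly.
Division steps: 3 divides 144 exactly 2 time(s).
Exponent of 3 = 2

2


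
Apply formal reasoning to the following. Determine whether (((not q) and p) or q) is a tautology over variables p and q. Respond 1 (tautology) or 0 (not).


Check all 4 assignments:
p=0, q=0: 0
p=0, q=1: 1
p=1, q=0: 1
p=1, q=1: 1
Satisfying count = 3/4.
Tautology iff count = 4: no.

0


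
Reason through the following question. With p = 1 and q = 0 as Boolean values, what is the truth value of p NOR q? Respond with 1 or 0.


p = 1, q = 0
Operation: p NOR q
Evaluate: 1 NOR 0 = 0

0


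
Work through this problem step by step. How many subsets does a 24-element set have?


The power set of a set with n elements has 2^n elements.
|P(S)| = 2^24 = 16777216

16777216


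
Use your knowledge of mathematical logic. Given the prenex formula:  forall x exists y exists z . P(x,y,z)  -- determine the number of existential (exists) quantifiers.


Quantifier prefix: forall x exists y exists z
Mark each quantifier type:
  U E E
Universal count = 1, Existential count = 2
Asked for existential (exists) quantifiers: 2

2


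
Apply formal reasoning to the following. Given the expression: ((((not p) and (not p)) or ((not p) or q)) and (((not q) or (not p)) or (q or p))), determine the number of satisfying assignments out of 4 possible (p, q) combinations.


Check all 4 assignments:
p=0, q=0: 1
p=0, q=1: 1
p=1, q=0: 0
p=1, q=1: 1
Count of True = 3

3


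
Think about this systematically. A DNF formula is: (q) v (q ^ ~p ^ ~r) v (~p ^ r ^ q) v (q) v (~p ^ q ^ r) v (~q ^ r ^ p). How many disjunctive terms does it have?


A DNF formula is a disjunction of terms (conjunctions).
Terms are separated by v.
Counting the disjuncts: 6 terms.

6


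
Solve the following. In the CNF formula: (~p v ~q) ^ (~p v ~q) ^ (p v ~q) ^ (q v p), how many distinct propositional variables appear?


Identify each variable that appears in the formula.
Variables found: p, q
Count = 2

2


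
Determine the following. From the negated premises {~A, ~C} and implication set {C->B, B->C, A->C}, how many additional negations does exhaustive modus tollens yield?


Initial negated facts: {~A, ~C}
Apply modus tollens to closure:
  ~C and B->C  =>  ~B
Final negated: {~A, ~B, ~C}
New negations: {~B}
Count = 1

1


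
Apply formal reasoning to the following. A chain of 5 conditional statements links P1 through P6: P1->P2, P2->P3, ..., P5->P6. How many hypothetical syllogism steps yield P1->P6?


With 5 implications in a chain connecting 6 propositions:
P1->P2, P2->P3, ..., P5->P6
Steps needed = (number of implications) - 1 = 5 - 1 = 4

4


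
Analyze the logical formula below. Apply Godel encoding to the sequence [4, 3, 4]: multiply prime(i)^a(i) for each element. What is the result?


Encode each element as an exponent of the corresponding prime:
  2^4 = 16
  3^3 = 27
  5^4 = 625
Product = 16 * 27 * 625 = 270000

270000


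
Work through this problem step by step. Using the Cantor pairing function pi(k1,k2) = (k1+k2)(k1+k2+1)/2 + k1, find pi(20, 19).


k1 + k2 = 39
(k1+k2)(k1+k2+1)/2 = 39 * 40 / 2 = 780
pi = 780 + 20 = 800

800


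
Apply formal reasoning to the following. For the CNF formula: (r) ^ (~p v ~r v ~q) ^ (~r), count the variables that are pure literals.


Check each variable for pure literal status:
p: pure negative
q: pure negative
r: mixed (not pure)
Pure literal count = 2

2


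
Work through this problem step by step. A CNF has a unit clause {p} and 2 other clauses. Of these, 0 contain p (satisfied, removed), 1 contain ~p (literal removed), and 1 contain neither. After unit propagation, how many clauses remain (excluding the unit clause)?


Satisfied (removed): 0
Shortened (remain): 1
Unchanged (remain): 1
Remaining = 1 + 1 = 2

2


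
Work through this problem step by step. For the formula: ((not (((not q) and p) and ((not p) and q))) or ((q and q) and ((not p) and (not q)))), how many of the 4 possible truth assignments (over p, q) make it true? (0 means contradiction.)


Check all 4 assignments:
p=0, q=0: 1
p=0, q=1: 1
p=1, q=0: 1
p=1, q=1: 1
Count of True = 4

4


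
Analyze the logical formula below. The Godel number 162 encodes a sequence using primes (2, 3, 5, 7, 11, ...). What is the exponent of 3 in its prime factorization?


Factorize 162 by dividing by 3 repeatedly.
Division steps: 3 divides 162 exactly 4 time(s).
Exponent of 3 = 4

4


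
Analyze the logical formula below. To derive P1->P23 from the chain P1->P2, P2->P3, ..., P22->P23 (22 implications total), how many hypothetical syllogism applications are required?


With 22 implications in a chain connecting 23 propositions:
P1->P2, P2->P3, ..., P22->P23
Steps needed = (number of implications) - 1 = 22 - 1 = 21

21


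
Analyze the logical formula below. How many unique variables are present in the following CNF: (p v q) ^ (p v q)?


Identify each variable that appears in the formula.
Variables found: p, q
Count = 2

2


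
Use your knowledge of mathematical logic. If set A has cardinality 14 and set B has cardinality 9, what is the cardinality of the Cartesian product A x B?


The Cartesian product A x B contains all ordered pairs (a, b).
|A x B| = |A| * |B| = 14 * 9 = 126

126


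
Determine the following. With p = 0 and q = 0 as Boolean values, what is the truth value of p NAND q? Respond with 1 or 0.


p = 0, q = 0
Operation: p NAND q
Evaluate: 0 NAND 0 = 1

1


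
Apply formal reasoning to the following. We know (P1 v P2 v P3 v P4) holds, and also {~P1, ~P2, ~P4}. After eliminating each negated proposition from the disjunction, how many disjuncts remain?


Original disjuncts (4): P1, P2, P3, P4
Negated (eliminate): ~P1, ~P2, ~P4
Remaining disjuncts: P3
Count = 4 - 3 = 1

1


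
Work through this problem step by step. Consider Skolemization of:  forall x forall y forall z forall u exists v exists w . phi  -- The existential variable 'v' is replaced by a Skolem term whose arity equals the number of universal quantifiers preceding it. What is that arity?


Quantifier prefix: forall x forall y forall z forall u exists v exists w
'v' is existentially quantified at position 5.
Universal variables preceding it: x, y, z, u
Skolem function arity = 4

4


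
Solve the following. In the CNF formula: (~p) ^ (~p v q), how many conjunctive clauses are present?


A CNF formula is a conjunction of clauses.
Clauses are separated by ^.
Counting the conjuncts: 2 clauses.

2


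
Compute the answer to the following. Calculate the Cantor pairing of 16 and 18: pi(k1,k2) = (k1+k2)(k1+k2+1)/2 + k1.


k1 + k2 = 34
(k1+k2)(k1+k2+1)/2 = 34 * 35 / 2 = 595
pi = 595 + 16 = 611

611


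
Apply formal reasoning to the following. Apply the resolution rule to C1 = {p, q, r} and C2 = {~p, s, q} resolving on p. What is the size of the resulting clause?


Remove p from C1 and ~p from C2.
C1 remainder: {q, r}
C2 remainder: {s, q}
Union (resolvent): {q, r, s}
Resolvent has 3 literal(s).

3


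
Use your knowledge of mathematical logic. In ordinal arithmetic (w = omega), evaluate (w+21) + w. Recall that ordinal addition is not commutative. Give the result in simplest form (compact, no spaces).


Compute (w+21) + w.
Ordinal + is associative but NOT commutative; for finite n>0, n + w = w but w + n stays w+n.
(w+21) + w = w + (21+w) = w + w = w*2 (the finite tail 21 is absorbed by the right w).
Result = w*2

w*2


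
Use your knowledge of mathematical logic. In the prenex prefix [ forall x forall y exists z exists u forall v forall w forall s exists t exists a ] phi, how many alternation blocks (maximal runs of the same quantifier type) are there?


Quantifier-type sequence: A A E E A A A E E  (A=forall, E=exists)
Group into maximal same-type runs:
  Ax2 | Ex2 | Ax3 | Ex2
Number of blocks = 4

4


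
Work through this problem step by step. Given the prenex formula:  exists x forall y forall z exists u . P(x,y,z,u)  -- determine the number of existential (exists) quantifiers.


Quantifier prefix: exists x forall y forall z exists u
Mark each quantifier type:
  E U U E
Universal count = 2, Existential count = 2
Asked for existential (exists) quantifiers: 2

2


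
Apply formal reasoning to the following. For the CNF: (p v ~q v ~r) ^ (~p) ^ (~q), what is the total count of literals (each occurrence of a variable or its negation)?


Counting literals in each clause:
Clause 1: 3 literal(s)
Clause 2: 1 literal(s)
Clause 3: 1 literal(s)
Total = 5

5


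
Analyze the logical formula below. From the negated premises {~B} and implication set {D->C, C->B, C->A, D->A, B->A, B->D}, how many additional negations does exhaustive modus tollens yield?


Initial negated facts: {~B}
Apply modus tollens to closure:
  ~B and C->B  =>  ~C
  ~C and D->C  =>  ~D
Final negated: {~B, ~C, ~D}
New negations: {~C, ~D}
Count = 2

2


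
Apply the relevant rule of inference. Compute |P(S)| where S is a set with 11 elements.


The power set of a set with n elements has 2^n elements.
|P(S)| = 2^11 = 2048

2048


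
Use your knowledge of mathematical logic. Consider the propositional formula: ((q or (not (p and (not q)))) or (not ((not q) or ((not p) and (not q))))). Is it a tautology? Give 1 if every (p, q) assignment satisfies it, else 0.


Check all 4 assignments:
p=0, q=0: 1
p=0, q=1: 1
p=1, q=0: 0
p=1, q=1: 1
Satisfying count = 3/4.
Tautology iff count = 4: no.

0


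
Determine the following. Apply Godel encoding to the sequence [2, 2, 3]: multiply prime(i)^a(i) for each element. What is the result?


Encode each element as an exponent of the corresponding prime:
  2^2 = 4
  3^2 = 9
  5^3 = 125
Product = 4 * 9 * 125 = 4500

4500


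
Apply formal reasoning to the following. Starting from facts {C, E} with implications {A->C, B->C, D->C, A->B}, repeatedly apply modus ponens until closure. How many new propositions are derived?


Initial facts: {C, E}
Apply modus ponens to closure:
  (no implication fires)
Final known: {C, E}
New propositions: {(none)}
Count = 0

0


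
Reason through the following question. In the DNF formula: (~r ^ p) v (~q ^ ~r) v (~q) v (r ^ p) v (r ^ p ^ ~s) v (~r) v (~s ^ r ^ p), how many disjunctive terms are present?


A DNF formula is a disjunction of terms (conjunctions).
Terms are separated by v.
Counting the disjuncts: 7 terms.

7


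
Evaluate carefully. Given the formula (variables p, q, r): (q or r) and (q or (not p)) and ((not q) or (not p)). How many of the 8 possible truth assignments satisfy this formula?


Evaluate all 8 assignments for p, q, r:
p=0, q=0, r=0: 0
p=0, q=0, r=1: 1
p=0, q=1, r=0: 1
p=0, q=1, r=1: 1
p=1, q=0, r=0: 0
p=1, q=0, r=1: 0
p=1, q=1, r=0: 0
p=1, q=1, r=1: 0
Satisfying count = 3

3


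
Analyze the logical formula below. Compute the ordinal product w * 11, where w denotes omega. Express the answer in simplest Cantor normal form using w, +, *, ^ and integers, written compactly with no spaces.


Compute w * 11.
Ordinal * is associative and left-distributive over +, but NOT commutative; for finite n>1, n*w = w but w*n stays w*n.
w * 11 means 11 copies of w concatenated: w*11.
Result = w*11

w*11


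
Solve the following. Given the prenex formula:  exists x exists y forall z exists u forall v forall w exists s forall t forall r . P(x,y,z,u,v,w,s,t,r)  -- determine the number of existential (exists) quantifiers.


Quantifier prefix: exists x exists y forall z exists u forall v forall w exists s forall t forall r
Mark each quantifier type:
  E E U E U U E U U
Universal count = 5, Existential count = 4
Asked for existential (exists) quantifiers: 4

4


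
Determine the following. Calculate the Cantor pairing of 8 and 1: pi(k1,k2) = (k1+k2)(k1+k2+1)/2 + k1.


k1 + k2 = 9
(k1+k2)(k1+k2+1)/2 = 9 * 10 / 2 = 45
pi = 45 + 8 = 53

53


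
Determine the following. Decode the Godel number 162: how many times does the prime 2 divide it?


Factorize 162 by dividing by 2 repeatedly.
Division steps: 2 divides 162 exactly 1 time(s).
Exponent of 2 = 1

1


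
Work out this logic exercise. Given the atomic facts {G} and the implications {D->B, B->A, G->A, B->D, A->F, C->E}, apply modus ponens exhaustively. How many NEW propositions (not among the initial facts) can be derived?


Initial facts: {G}
Apply modus ponens to closure:
  G and G->A  =>  A
  A and A->F  =>  F
Final known: {A, F, G}
New propositions: {A, F}
Count = 2

2


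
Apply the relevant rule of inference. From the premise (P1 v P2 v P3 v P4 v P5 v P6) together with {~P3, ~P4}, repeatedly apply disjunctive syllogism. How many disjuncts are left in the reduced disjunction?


Original disjuncts (6): P1, P2, P3, P4, P5, P6
Negated (eliminate): ~P3, ~P4
Remaining disjuncts: P1, P2, P5, P6
Count = 6 - 2 = 4

4


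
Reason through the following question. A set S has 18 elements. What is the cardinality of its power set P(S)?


The power set of a set with n elements has 2^n elements.
|P(S)| = 2^18 = 262144

262144


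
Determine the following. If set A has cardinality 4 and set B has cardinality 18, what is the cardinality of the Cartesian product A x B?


The Cartesian product A x B contains all ordered pairs (a, b).
|A x B| = |A| * |B| = 4 * 18 = 72

72


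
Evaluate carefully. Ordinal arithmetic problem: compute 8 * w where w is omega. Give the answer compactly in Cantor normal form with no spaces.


Compute 8 * w.
Ordinal * is associative and left-distributive over +, but NOT commutative; for finite n>1, n*w = w but w*n stays w*n.
For finite n>0, n * w = sup{n*k : k<w} = w. So 8 * w = w.
Result = w

w


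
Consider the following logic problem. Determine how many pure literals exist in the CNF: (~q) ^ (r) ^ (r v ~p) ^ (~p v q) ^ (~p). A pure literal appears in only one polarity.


Check each variable for pure literal status:
p: pure negative
q: mixed (not pure)
r: pure positive
Pure literal count = 2

2


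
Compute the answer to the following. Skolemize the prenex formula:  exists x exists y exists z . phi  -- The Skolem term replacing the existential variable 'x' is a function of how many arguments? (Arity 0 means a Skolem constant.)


Quantifier prefix: exists x exists y exists z
'x' is existentially quantified at position 1.
No universal quantifiers precede it.
Skolem function arity = 0 (a Skolem constant)

0


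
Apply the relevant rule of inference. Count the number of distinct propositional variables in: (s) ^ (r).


Identify each variable that appears in the formula.
Variables found: r, s
Count = 2

2


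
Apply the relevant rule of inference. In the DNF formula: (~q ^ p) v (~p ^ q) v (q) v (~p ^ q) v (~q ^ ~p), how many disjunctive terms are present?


A DNF formula is a disjunction of terms (conjunctions).
Terms are separated by v.
Counting the disjuncts: 5 terms.

5


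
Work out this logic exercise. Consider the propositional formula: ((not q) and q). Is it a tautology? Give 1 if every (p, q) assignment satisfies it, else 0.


Check all 4 assignments:
p=0, q=0: 0
p=0, q=1: 0
p=1, q=0: 0
p=1, q=1: 0
Satisfying count = 0/4.
Tautology iff count = 4: no.

0


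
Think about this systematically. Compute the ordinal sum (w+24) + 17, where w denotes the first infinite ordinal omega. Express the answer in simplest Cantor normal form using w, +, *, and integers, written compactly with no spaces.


Compute (w+24) + 17.
Ordinal + is associative but NOT commutative; for finite n>0, n + w = w but w + n stays w+n.
By associativity: (w+24) + 17 = w + (24+17) = w+41.
Result = w+41

w+41


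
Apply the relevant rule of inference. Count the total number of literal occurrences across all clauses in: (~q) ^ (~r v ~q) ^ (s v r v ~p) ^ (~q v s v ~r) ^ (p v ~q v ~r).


Counting literals in each clause:
Clause 1: 1 literal(s)
Clause 2: 2 literal(s)
Clause 3: 3 literal(s)
Clause 4: 3 literal(s)
Clause 5: 3 literal(s)
Total = 12

12


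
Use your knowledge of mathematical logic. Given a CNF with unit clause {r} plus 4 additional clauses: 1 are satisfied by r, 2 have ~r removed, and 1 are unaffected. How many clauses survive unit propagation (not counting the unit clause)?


Satisfied (removed): 1
Shortened (remain): 2
Unchanged (remain): 1
Remaining = 2 + 1 = 3

3


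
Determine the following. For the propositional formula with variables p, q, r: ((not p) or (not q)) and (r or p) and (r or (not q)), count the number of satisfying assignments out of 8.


Evaluate all 8 assignments for p, q, r:
p=0, q=0, r=0: 0
p=0, q=0, r=1: 1
p=0, q=1, r=0: 0
p=0, q=1, r=1: 1
p=1, q=0, r=0: 1
p=1, q=0, r=1: 1
p=1, q=1, r=0: 0
p=1, q=1, r=1: 0
Satisfying count = 4

4


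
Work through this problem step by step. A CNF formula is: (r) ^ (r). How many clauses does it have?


A CNF formula is a conjunction of clauses.
Clauses are separated by ^.
Counting the conjuncts: 2 clauses.

2


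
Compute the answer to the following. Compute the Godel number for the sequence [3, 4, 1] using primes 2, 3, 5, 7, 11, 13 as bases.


Encode each element as an exponent of the corresponding prime:
  2^3 = 8
  3^4 = 81
  5^1 = 5
Product = 8 * 81 * 5 = 3240

3240


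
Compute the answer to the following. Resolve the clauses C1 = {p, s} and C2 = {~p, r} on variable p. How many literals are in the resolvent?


Remove p from C1 and ~p from C2.
C1 remainder: {s}
C2 remainder: {r}
Union (resolvent): {r, s}
Resolvent has 2 literal(s).

2


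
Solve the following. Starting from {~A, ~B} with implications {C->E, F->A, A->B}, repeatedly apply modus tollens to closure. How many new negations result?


Initial negated facts: {~A, ~B}
Apply modus tollens to closure:
  ~A and F->A  =>  ~F
Final negated: {~A, ~B, ~F}
New negations: {~F}
Count = 1

1


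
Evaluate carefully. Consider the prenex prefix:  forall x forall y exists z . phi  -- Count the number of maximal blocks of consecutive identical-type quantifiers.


Quantifier-type sequence: A A E  (A=forall, E=exists)
Group into maximal same-type runs:
  Ax2 | Ex1
Number of blocks = 2

2


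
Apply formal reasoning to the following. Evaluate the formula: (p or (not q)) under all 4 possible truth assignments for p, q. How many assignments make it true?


Check all 4 assignments:
p=0, q=0: 1
p=0, q=1: 0
p=1, q=0: 1
p=1, q=1: 1
Count of True = 3

3


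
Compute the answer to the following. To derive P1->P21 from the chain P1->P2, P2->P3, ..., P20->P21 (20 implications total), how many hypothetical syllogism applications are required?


With 20 implications in a chain connecting 21 propositions:
P1->P2, P2->P3, ..., P20->P21
Steps needed = (number of implications) - 1 = 20 - 1 = 19

19


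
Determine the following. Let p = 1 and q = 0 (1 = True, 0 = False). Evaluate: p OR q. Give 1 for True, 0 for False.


p = 1, q = 0
Operation: p OR q
Evaluate: 1 OR 0 = 1

1


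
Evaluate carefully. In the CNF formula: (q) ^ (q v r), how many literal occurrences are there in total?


Counting literals in each clause:
Clause 1: 1 literal(s)
Clause 2: 2 literal(s)
Total = 3

3


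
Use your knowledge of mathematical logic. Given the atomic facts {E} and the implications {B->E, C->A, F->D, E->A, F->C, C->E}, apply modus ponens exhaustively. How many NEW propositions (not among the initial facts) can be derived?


Initial facts: {E}
Apply modus ponens to closure:
  E and E->A  =>  A
Final known: {A, E}
New propositions: {A}
Count = 1

1


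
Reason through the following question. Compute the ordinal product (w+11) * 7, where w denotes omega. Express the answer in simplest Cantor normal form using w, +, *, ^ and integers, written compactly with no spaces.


Compute (w+11) * 7.
Ordinal * is associative and left-distributive over +, but NOT commutative; for finite n>1, n*w = w but w*n stays w*n.
(w+11) * 7 = (w+11) repeated 7 times. Each intermediate +11 is absorbed by the following w; only the last survives: w*7+11.
Result = w*7+11

w*7+11


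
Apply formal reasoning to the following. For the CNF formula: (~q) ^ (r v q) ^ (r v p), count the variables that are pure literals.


Check each variable for pure literal status:
p: pure positive
q: mixed (not pure)
r: pure positive
Pure literal count = 2

2


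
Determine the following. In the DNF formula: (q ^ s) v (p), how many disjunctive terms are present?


A DNF formula is a disjunction of terms (conjunctions).
Terms are separated by v.
Counting the disjuncts: 2 terms.

2


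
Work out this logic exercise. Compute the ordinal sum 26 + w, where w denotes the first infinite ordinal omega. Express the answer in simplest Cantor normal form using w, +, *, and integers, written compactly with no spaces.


Compute 26 + w.
Ordinal + is associative but NOT commutative; for finite n>0, n + w = w but w + n stays w+n.
Any finite left addend is absorbed by w on the right: 26 + w = w.
Result = w

w


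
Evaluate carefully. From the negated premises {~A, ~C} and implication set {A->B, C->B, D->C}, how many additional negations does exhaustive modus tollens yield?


Initial negated facts: {~A, ~C}
Apply modus tollens to closure:
  ~C and D->C  =>  ~D
Final negated: {~A, ~C, ~D}
New negations: {~D}
Count = 1

1


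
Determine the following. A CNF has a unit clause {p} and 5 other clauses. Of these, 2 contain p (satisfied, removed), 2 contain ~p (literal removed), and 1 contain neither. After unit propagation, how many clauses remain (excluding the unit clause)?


Satisfied (removed): 2
Shortened (remain): 2
Unchanged (remain): 1
Remaining = 2 + 1 = 3

3


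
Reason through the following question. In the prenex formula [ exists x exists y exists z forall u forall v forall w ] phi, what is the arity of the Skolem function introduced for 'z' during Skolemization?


Quantifier prefix: exists x exists y exists z forall u forall v forall w
'z' is existentially quantified at position 3.
No universal quantifiers precede it.
Skolem function arity = 0 (a Skolem constant)

0


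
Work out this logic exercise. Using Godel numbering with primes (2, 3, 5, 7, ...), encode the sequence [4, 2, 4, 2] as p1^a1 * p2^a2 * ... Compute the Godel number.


Encode each element as an exponent of the corresponding prime:
  2^4 = 16
  3^2 = 9
  5^4 = 625
  7^2 = 49
Product = 16 * 9 * 625 * 49 = 4410000

4410000


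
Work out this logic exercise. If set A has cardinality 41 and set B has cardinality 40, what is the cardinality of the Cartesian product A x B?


The Cartesian product A x B contains all ordered pairs (a, b).
|A x B| = |A| * |B| = 41 * 40 = 1640

1640


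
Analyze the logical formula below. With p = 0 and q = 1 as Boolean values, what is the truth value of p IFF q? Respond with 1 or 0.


p = 0, q = 1
Operation: p IFF q
Evaluate: 0 IFF 1 = 0

0


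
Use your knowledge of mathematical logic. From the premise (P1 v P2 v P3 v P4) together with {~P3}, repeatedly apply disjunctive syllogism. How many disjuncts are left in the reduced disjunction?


Original disjuncts (4): P1, P2, P3, P4
Negated (eliminate): ~P3
Remaining disjuncts: P1, P2, P4
Count = 4 - 1 = 3

3


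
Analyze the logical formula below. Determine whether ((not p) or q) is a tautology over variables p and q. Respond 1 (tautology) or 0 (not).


Check all 4 assignments:
p=0, q=0: 1
p=0, q=1: 1
p=1, q=0: 0
p=1, q=1: 1
Satisfying count = 3/4.
Tautology iff count = 4: no.

0


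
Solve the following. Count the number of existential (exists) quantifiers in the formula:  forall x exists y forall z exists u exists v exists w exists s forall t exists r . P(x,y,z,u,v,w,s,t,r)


Quantifier prefix: forall x exists y forall z exists u exists v exists w exists s forall t exists r
Mark each quantifier type:
  U E U E E E E U E
Universal count = 3, Existential count = 6
Asked for existential (exists) quantifiers: 6

6


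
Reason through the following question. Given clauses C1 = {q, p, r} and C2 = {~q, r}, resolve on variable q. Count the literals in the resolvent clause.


Remove q from C1 and ~q from C2.
C1 remainder: {p, r}
C2 remainder: {r}
Union (resolvent): {p, r}
Resolvent has 2 literal(s).

2


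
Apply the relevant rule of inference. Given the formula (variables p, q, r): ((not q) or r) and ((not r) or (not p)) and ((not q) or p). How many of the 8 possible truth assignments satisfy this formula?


Evaluate all 8 assignments for p, q, r:
p=0, q=0, r=0: 1
p=0, q=0, r=1: 1
p=0, q=1, r=0: 0
p=0, q=1, r=1: 0
p=1, q=0, r=0: 1
p=1, q=0, r=1: 0
p=1, q=1, r=0: 0
p=1, q=1, r=1: 0
Satisfying count = 3

3


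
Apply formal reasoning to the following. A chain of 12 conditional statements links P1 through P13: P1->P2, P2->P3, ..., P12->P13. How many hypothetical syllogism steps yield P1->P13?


With 12 implications in a chain connecting 13 propositions:
P1->P2, P2->P3, ..., P12->P13
Steps needed = (number of implications) - 1 = 12 - 1 = 11

11


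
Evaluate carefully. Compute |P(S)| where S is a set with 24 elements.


The power set of a set with n elements has 2^n elements.
|P(S)| = 2^24 = 16777216

16777216


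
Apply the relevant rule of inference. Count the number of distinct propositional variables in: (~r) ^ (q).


Identify each variable that appears in the formula.
Variables found: q, r
Count = 2

2


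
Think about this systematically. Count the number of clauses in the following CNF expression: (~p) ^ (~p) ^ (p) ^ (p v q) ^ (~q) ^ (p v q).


A CNF formula is a conjunction of clauses.
Clauses are separated by ^.
Counting the conjuncts: 6 clauses.

6


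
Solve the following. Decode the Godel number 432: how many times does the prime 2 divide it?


Factorize 432 by dividing by 2 repeatedly.
Division steps: 2 divides 432 exactly 4 time(s).
Exponent of 2 = 4

4


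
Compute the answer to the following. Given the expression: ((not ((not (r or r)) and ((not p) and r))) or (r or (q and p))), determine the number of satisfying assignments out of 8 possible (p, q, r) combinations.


Check all 8 assignments:
p=0, q=0, r=0: 1
p=0, q=0, r=1: 1
p=0, q=1, r=0: 1
p=0, q=1, r=1: 1
p=1, q=0, r=0: 1
p=1, q=0, r=1: 1
p=1, q=1, r=0: 1
p=1, q=1, r=1: 1
Count of True = 8

8


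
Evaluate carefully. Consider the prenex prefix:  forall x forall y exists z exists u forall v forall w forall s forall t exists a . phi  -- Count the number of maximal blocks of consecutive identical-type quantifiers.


Quantifier-type sequence: A A E E A A A A E  (A=forall, E=exists)
Group into maximal same-type runs:
  Ax2 | Ex2 | Ax4 | Ex1
Number of blocks = 4

4


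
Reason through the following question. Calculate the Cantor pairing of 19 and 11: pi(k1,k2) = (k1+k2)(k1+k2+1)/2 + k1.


k1 + k2 = 30
(k1+k2)(k1+k2+1)/2 = 30 * 31 / 2 = 465
pi = 465 + 19 = 484

484


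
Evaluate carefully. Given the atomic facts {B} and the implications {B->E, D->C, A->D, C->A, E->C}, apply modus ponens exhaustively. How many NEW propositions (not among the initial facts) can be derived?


Initial facts: {B}
Apply modus ponens to closure:
  B and B->E  =>  E
  E and E->C  =>  C
  C and C->A  =>  A
  A and A->D  =>  D
Final known: {A, B, C, D, E}
New propositions: {A, C, D, E}
Count = 4

4


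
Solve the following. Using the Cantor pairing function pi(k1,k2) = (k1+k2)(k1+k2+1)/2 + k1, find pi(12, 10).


k1 + k2 = 22
(k1+k2)(k1+k2+1)/2 = 22 * 23 / 2 = 253
pi = 253 + 12 = 265

265


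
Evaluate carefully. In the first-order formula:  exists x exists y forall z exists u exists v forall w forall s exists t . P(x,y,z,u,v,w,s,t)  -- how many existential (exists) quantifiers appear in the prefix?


Quantifier prefix: exists x exists y forall z exists u exists v forall w forall s exists t
Mark each quantifier type:
  E E U E E U U E
Universal count = 3, Existential count = 5
Asked for existential (exists) quantifiers: 5

5


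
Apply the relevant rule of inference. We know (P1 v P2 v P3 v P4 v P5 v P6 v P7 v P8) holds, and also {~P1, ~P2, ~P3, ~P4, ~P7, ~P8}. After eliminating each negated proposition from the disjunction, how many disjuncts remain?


Original disjuncts (8): P1, P2, P3, P4, P5, P6, P7, P8
Negated (eliminate): ~P1, ~P2, ~P3, ~P4, ~P7, ~P8
Remaining disjuncts: P5, P6
Count = 8 - 6 = 2

2


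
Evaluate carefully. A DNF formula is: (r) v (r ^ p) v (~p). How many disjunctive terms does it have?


A DNF formula is a disjunction of terms (conjunctions).
Terms are separated by v.
Counting the disjuncts: 3 terms.

3


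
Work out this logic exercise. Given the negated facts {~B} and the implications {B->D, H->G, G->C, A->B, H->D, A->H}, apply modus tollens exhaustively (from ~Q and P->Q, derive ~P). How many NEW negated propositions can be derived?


Initial negated facts: {~B}
Apply modus tollens to closure:
  ~B and A->B  =>  ~A
Final negated: {~A, ~B}
New negations: {~A}
Count = 1

1


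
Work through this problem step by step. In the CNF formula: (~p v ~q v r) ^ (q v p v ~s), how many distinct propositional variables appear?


Identify each variable that appears in the formula.
Variables found: p, q, r, s
Count = 4

4


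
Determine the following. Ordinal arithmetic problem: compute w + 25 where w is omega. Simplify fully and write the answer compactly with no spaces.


Compute w + 25.
Ordinal + is associative but NOT commutative; for finite n>0, n + w = w but w + n stays w+n.
w + 25 is already in normal form (a successor ordinal beyond w).
Result = w+25

w+25


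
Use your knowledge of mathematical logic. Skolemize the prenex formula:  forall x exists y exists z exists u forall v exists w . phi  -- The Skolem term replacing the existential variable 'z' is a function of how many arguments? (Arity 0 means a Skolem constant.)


Quantifier prefix: forall x exists y exists z exists u forall v exists w
'z' is existentially quantified at position 3.
Universal variables preceding it: x
Skolem function arity = 1

1


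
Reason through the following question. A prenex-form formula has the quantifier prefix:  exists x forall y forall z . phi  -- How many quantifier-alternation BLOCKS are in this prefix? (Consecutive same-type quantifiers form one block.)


Quantifier-type sequence: E A A  (A=forall, E=exists)
Group into maximal same-type runs:
  Ex1 | Ax2
Number of blocks = 2

2


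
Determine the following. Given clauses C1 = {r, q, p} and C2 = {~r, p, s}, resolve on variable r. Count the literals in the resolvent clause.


Remove r from C1 and ~r from C2.
C1 remainder: {q, p}
C2 remainder: {p, s}
Union (resolvent): {p, q, s}
Resolvent has 3 literal(s).

3


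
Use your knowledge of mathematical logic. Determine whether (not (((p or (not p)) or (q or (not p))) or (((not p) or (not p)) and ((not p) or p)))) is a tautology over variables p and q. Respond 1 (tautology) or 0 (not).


Check all 4 assignments:
p=0, q=0: 0
p=0, q=1: 0
p=1, q=0: 0
p=1, q=1: 0
Satisfying count = 0/4.
Tautology iff count = 4: no.

0


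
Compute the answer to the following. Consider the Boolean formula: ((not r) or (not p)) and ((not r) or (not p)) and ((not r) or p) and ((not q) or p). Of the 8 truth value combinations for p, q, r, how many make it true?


Evaluate all 8 assignments for p, q, r:
p=0, q=0, r=0: 1
p=0, q=0, r=1: 0
p=0, q=1, r=0: 0
p=0, q=1, r=1: 0
p=1, q=0, r=0: 1
p=1, q=0, r=1: 0
p=1, q=1, r=0: 1
p=1, q=1, r=1: 0
Satisfying count = 3

3


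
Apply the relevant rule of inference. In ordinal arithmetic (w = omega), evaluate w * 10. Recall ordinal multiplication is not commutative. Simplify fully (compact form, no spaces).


Compute w * 10.
Ordinal * is associative and left-distributive over +, but NOT commutative; for finite n>1, n*w = w but w*n stays w*n.
w * 10 means 10 copies of w concatenated: w*10.
Result = w*10

w*10


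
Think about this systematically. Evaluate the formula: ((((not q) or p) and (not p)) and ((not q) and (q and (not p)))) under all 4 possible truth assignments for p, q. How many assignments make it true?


Check all 4 assignments:
p=0, q=0: 0
p=0, q=1: 0
p=1, q=0: 0
p=1, q=1: 0
Count of True = 0

0


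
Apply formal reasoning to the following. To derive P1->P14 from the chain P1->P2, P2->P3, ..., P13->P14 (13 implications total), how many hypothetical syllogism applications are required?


With 13 implications in a chain connecting 14 propositions:
P1->P2, P2->P3, ..., P13->P14
Steps needed = (number of implications) - 1 = 13 - 1 = 12

12


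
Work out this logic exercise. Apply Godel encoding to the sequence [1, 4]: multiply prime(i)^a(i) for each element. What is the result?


Encode each element as an exponent of the corresponding prime:
  2^1 = 2
  3^4 = 81
Product = 2 * 81 = 162

162


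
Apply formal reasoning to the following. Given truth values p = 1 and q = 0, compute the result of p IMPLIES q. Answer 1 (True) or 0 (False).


p = 1, q = 0
Operation: p IMPLIES q
Evaluate: 1 IMPLIES 0 = 0

0


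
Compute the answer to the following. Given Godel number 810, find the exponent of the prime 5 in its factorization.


Factorize 810 by dividing by 5 repeatedly.
Division steps: 5 divides 810 exactly 1 time(s).
Exponent of 5 = 1

1


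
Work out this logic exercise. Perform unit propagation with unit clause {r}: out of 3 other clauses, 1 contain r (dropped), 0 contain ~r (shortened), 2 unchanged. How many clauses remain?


Satisfied (removed): 1
Shortened (remain): 0
Unchanged (remain): 2
Remaining = 0 + 2 = 2

2


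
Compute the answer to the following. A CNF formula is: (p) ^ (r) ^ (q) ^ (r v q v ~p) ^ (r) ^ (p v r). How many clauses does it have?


A CNF formula is a conjunction of clauses.
Clauses are separated by ^.
Counting the conjuncts: 6 clauses.

6


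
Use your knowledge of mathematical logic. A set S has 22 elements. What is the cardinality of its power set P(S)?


The power set of a set with n elements has 2^n elements.
|P(S)| = 2^22 = 4194304

4194304


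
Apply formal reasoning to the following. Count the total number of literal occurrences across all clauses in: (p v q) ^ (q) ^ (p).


Counting literals in each clause:
Clause 1: 2 literal(s)
Clause 2: 1 literal(s)
Clause 3: 1 literal(s)
Total = 4

4


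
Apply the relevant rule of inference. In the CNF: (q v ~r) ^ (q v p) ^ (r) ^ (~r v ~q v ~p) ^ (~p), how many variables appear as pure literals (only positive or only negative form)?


Check each variable for pure literal status:
p: mixed (not pure)
q: mixed (not pure)
r: mixed (not pure)
Pure literal count = 0

0


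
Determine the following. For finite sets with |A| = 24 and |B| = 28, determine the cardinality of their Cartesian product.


The Cartesian product A x B contains all ordered pairs (a, b).
|A x B| = |A| * |B| = 24 * 28 = 672

672


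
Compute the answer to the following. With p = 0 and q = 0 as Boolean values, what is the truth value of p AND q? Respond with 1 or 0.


p = 0, q = 0
Operation: p AND q
Evaluate: 0 AND 0 = 0

0


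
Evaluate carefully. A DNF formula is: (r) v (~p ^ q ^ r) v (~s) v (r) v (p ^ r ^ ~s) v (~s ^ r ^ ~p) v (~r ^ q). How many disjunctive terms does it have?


A DNF formula is a disjunction of terms (conjunctions).
Terms are separated by v.
Counting the disjuncts: 7 terms.

7


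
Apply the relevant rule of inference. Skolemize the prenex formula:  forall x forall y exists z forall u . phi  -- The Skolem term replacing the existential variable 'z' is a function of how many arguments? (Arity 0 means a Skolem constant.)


Quantifier prefix: forall x forall y exists z forall u
'z' is existentially quantified at position 3.
Universal variables preceding it: x, y
Skolem function arity = 2

2


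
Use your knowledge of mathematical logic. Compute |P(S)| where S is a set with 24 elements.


The power set of a set with n elements has 2^n elements.
|P(S)| = 2^24 = 16777216

16777216


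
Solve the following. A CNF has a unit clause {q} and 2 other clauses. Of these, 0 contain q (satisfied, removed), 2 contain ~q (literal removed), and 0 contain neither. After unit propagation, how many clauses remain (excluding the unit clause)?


Satisfied (removed): 0
Shortened (remain): 2
Unchanged (remain): 0
Remaining = 2 + 0 = 2

2
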